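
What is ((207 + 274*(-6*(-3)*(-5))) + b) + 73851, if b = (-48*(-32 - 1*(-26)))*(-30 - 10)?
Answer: 37878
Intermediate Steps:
b = -11520 (b = -48*(-32 + 26)*(-40) = -48*(-6)*(-40) = 288*(-40) = -11520)
((207 + 274*(-6*(-3)*(-5))) + b) + 73851 = ((207 + 274*(-6*(-3)*(-5))) - 11520) + 73851 = ((207 + 274*(18*(-5))) - 11520) + 73851 = ((207 + 274*(-90)) - 11520) + 73851 = ((207 - 24660) - 11520) + 73851 = (-24453 - 11520) + 73851 = -35973 + 73851 = 37878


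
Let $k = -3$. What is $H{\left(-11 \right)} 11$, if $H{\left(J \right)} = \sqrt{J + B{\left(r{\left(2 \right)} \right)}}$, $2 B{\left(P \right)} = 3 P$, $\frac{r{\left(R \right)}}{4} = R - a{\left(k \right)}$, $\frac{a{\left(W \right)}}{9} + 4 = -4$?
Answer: $11 \sqrt{433} \approx 228.9$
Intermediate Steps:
$a{\left(W \right)} = -72$ ($a{\left(W \right)} = -36 + 9 \left(-4\right) = -36 - 36 = -72$)
$r{\left(R \right)} = 288 + 4 R$ ($r{\left(R \right)} = 4 \left(R - -72\right) = 4 \left(R + 72\right) = 4 \left(72 + R\right) = 288 + 4 R$)
$B{\left(P \right)} = \frac{3 P}{2}$
$H{\left(J \right)} = \sqrt{444 + J}$ ($H{\left(J \right)} = \sqrt{J + \frac{3 \left(288 + 4 \cdot 2\right)}{2}} = \sqrt{J + \frac{3 \left(288 + 8\right)}{2}} = \sqrt{J + \frac{3}{2} \cdot 296} = \sqrt{J + 444} = \sqrt{444 + J}$)
$H{\left(-11 \right)} 11 = \sqrt{444 - 11} \cdot 11 = \sqrt{433} \cdot 11 = 11 \sqrt{433}$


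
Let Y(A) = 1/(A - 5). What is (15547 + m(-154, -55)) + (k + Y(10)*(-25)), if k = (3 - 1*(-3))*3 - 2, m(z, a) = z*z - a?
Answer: 39329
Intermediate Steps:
m(z, a) = z² - a
Y(A) = 1/(-5 + A)
k = 16 (k = (3 + 3)*3 - 2 = 6*3 - 2 = 18 - 2 = 16)
(15547 + m(-154, -55)) + (k + Y(10)*(-25)) = (15547 + ((-154)² - 1*(-55))) + (16 - 25/(-5 + 10)) = (15547 + (23716 + 55)) + (16 - 25/5) = (15547 + 23771) + (16 + (⅕)*(-25)) = 39318 + (16 - 5) = 39318 + 11 = 39329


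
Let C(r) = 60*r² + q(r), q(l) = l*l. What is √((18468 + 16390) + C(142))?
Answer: √1264862 ≈ 1124.7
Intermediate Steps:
q(l) = l²
C(r) = 61*r² (C(r) = 60*r² + r² = 61*r²)
√((18468 + 16390) + C(142)) = √((18468 + 16390) + 61*142²) = √(34858 + 61*20164) = √(34858 + 1230004) = √1264862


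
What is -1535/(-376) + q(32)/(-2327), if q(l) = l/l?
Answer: 3571569/874952 ≈ 4.0820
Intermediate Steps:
q(l) = 1
-1535/(-376) + q(32)/(-2327) = -1535/(-376) + 1/(-2327) = -1535*(-1/376) + 1*(-1/2327) = 1535/376 - 1/2327 = 3571569/874952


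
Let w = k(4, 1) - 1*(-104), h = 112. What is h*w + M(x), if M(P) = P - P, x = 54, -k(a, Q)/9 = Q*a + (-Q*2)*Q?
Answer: 9632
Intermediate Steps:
k(a, Q) = 18*Q² - 9*Q*a (k(a, Q) = -9*(Q*a + (-Q*2)*Q) = -9*(Q*a + (-2*Q)*Q) = -9*(Q*a - 2*Q²) = -9*(-2*Q² + Q*a) = 18*Q² - 9*Q*a)
M(P) = 0
w = 86 (w = 9*1*(-1*4 + 2*1) - 1*(-104) = 9*1*(-4 + 2) + 104 = 9*1*(-2) + 104 = -18 + 104 = 86)
h*w + M(x) = 112*86 + 0 = 9632 + 0 = 9632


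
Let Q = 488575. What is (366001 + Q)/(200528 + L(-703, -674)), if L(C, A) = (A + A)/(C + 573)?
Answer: 27773720/6517497 ≈ 4.2614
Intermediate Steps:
L(C, A) = 2*A/(573 + C) (L(C, A) = (2*A)/(573 + C) = 2*A/(573 + C))
(366001 + Q)/(200528 + L(-703, -674)) = (366001 + 488575)/(200528 + 2*(-674)/(573 - 703)) = 854576/(200528 + 2*(-674)/(-130)) = 854576/(200528 + 2*(-674)*(-1/130)) = 854576/(200528 + 674/65) = 854576/(13034994/65) = 854576*(65/13034994) = 27773720/6517497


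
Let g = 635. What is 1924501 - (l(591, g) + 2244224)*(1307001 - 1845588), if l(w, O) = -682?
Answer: 1208344479655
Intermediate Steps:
1924501 - (l(591, g) + 2244224)*(1307001 - 1845588) = 1924501 - (-682 + 2244224)*(1307001 - 1845588) = 1924501 - 2243542*(-538587) = 1924501 - 1*(-1208342555154) = 1924501 + 1208342555154 = 1208344479655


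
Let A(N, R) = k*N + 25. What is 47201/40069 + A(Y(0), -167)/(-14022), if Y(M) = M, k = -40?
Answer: 660850697/561847518 ≈ 1.1762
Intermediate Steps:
A(N, R) = 25 - 40*N (A(N, R) = -40*N + 25 = 25 - 40*N)
47201/40069 + A(Y(0), -167)/(-14022) = 47201/40069 + (25 - 40*0)/(-14022) = 47201*(1/40069) + (25 + 0)*(-1/14022) = 47201/40069 + 25*(-1/14022) = 47201/40069 - 25/14022 = 660850697/561847518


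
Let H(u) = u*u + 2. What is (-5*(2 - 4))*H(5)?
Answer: 270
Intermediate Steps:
H(u) = 2 + u**2 (H(u) = u**2 + 2 = 2 + u**2)
(-5*(2 - 4))*H(5) = (-5*(2 - 4))*(2 + 5**2) = (-5*(-2))*(2 + 25) = 10*27 = 270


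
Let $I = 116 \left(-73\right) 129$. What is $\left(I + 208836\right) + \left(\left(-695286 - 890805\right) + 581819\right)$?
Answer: $-1887808$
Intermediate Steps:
$I = -1092372$ ($I = \left(-8468\right) 129 = -1092372$)
$\left(I + 208836\right) + \left(\left(-695286 - 890805\right) + 581819\right) = \left(-1092372 + 208836\right) + \left(\left(-695286 - 890805\right) + 581819\right) = -883536 + \left(-1586091 + 581819\right) = -883536 - 1004272 = -1887808$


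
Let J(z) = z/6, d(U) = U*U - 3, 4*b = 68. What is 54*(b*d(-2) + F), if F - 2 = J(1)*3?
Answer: 1053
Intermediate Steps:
b = 17 (b = (¼)*68 = 17)
d(U) = -3 + U² (d(U) = U² - 3 = -3 + U²)
J(z) = z/6 (J(z) = z*(⅙) = z/6)
F = 5/2 (F = 2 + ((⅙)*1)*3 = 2 + (⅙)*3 = 2 + ½ = 5/2 ≈ 2.5000)
54*(b*d(-2) + F) = 54*(17*(-3 + (-2)²) + 5/2) = 54*(17*(-3 + 4) + 5/2) = 54*(17*1 + 5/2) = 54*(17 + 5/2) = 54*(39/2) = 1053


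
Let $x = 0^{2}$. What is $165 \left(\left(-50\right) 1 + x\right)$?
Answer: $-8250$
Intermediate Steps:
$x = 0$
$165 \left(\left(-50\right) 1 + x\right) = 165 \left(\left(-50\right) 1 + 0\right) = 165 \left(-50 + 0\right) = 165 \left(-50\right) = -8250$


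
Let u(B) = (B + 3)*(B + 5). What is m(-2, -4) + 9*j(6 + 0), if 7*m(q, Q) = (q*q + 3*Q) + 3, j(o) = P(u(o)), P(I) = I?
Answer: 6232/7 ≈ 890.29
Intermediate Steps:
u(B) = (3 + B)*(5 + B)
j(o) = 15 + o**2 + 8*o
m(q, Q) = 3/7 + q**2/7 + 3*Q/7 (m(q, Q) = ((q*q + 3*Q) + 3)/7 = ((q**2 + 3*Q) + 3)/7 = (3 + q**2 + 3*Q)/7 = 3/7 + q**2/7 + 3*Q/7)
m(-2, -4) + 9*j(6 + 0) = (3/7 + (1/7)*(-2)**2 + (3/7)*(-4)) + 9*(15 + (6 + 0)**2 + 8*(6 + 0)) = (3/7 + (1/7)*4 - 12/7) + 9*(15 + 6**2 + 8*6) = (3/7 + 4/7 - 12/7) + 9*(15 + 36 + 48) = -5/7 + 9*99 = -5/7 + 891 = 6232/7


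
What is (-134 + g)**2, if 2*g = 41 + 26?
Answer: 40401/4 ≈ 10100.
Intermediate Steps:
g = 67/2 (g = (41 + 26)/2 = (1/2)*67 = 67/2 ≈ 33.500)
(-134 + g)**2 = (-134 + 67/2)**2 = (-201/2)**2 = 40401/4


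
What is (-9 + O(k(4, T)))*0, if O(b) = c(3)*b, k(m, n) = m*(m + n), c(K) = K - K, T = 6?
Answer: 0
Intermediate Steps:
c(K) = 0
O(b) = 0 (O(b) = 0*b = 0)
(-9 + O(k(4, T)))*0 = (-9 + 0)*0 = -9*0 = 0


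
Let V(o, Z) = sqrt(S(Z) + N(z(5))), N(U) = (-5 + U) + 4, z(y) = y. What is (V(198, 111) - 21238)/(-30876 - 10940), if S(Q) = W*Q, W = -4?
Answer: 10619/20908 - I*sqrt(110)/20908 ≈ 0.50789 - 0.00050163*I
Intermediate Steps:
S(Q) = -4*Q
N(U) = -1 + U
V(o, Z) = sqrt(4 - 4*Z) (V(o, Z) = sqrt(-4*Z + (-1 + 5)) = sqrt(-4*Z + 4) = sqrt(4 - 4*Z))
(V(198, 111) - 21238)/(-30876 - 10940) = (2*sqrt(1 - 1*111) - 21238)/(-30876 - 10940) = (2*sqrt(1 - 111) - 21238)/(-41816) = (2*sqrt(-110) - 21238)*(-1/41816) = (2*(I*sqrt(110)) - 21238)*(-1/41816) = (2*I*sqrt(110) - 21238)*(-1/41816) = (-21238 + 2*I*sqrt(110))*(-1/41816) = 10619/20908 - I*sqrt(110)/20908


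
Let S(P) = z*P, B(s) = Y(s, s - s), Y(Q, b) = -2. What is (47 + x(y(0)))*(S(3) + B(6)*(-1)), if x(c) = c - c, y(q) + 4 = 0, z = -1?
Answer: -47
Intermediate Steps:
B(s) = -2
y(q) = -4 (y(q) = -4 + 0 = -4)
x(c) = 0
S(P) = -P
(47 + x(y(0)))*(S(3) + B(6)*(-1)) = (47 + 0)*(-1*3 - 2*(-1)) = 47*(-3 + 2) = 47*(-1) = -47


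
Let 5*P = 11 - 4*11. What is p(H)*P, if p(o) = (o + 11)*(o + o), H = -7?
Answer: 1848/5 ≈ 369.60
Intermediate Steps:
p(o) = 2*o*(11 + o) (p(o) = (11 + o)*(2*o) = 2*o*(11 + o))
P = -33/5 (P = (11 - 4*11)/5 = (11 - 44)/5 = (1/5)*(-33) = -33/5 ≈ -6.6000)
p(H)*P = (2*(-7)*(11 - 7))*(-33/5) = (2*(-7)*4)*(-33/5) = -56*(-33/5) = 1848/5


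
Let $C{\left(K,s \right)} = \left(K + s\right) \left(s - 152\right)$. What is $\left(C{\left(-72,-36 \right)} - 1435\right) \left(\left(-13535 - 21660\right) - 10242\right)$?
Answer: $-857350753$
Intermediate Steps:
$C{\left(K,s \right)} = \left(-152 + s\right) \left(K + s\right)$ ($C{\left(K,s \right)} = \left(K + s\right) \left(-152 + s\right) = \left(-152 + s\right) \left(K + s\right)$)
$\left(C{\left(-72,-36 \right)} - 1435\right) \left(\left(-13535 - 21660\right) - 10242\right) = \left(\left(\left(-36\right)^{2} - -10944 - -5472 - -2592\right) - 1435\right) \left(\left(-13535 - 21660\right) - 10242\right) = \left(\left(1296 + 10944 + 5472 + 2592\right) - 1435\right) \left(-35195 - 10242\right) = \left(20304 - 1435\right) \left(-45437\right) = 18869 \left(-45437\right) = -857350753$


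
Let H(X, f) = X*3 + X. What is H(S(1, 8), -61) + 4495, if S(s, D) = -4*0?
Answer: 4495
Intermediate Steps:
S(s, D) = 0
H(X, f) = 4*X (H(X, f) = 3*X + X = 4*X)
H(S(1, 8), -61) + 4495 = 4*0 + 4495 = 0 + 4495 = 4495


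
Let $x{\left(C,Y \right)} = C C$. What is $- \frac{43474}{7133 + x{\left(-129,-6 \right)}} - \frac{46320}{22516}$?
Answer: $- \frac{260009033}{66911923} \approx -3.8858$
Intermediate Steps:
$x{\left(C,Y \right)} = C^{2}$
$- \frac{43474}{7133 + x{\left(-129,-6 \right)}} - \frac{46320}{22516} = - \frac{43474}{7133 + \left(-129\right)^{2}} - \frac{46320}{22516} = - \frac{43474}{7133 + 16641} - \frac{11580}{5629} = - \frac{43474}{23774} - \frac{11580}{5629} = \left(-43474\right) \frac{1}{23774} - \frac{11580}{5629} = - \frac{21737}{11887} - \frac{11580}{5629} = - \frac{260009033}{66911923}$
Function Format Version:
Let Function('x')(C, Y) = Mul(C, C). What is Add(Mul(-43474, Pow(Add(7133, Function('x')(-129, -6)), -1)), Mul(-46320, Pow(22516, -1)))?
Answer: Rational(-260009033, 66911923) ≈ -3.8858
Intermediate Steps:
Function('x')(C, Y) = Pow(C, 2)
Add(Mul(-43474, Pow(Add(7133, Function('x')(-129, -6)), -1)), Mul(-46320, Pow(22516, -1))) = Add(Mul(-43474, Pow(Add(7133, Pow(-129, 2)), -1)), Mul(-46320, Pow(22516, -1))) = Add(Mul(-43474, Pow(Add(7133, 16641), -1)), Mul(-46320, Rational(1, 22516))) = Add(Mul(-43474, Pow(23774, -1)), Rational(-11580, 5629)) = Add(Mul(-43474, Rational(1, 23774)), Rational(-11580, 5629)) = Add(Rational(-21737, 11887), Rational(-11580, 5629)) = Rational(-260009033, 66911923)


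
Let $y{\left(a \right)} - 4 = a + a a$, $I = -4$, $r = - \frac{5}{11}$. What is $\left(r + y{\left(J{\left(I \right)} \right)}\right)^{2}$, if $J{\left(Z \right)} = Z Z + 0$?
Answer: $\frac{9186961}{121} \approx 75925.0$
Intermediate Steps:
$r = - \frac{5}{11}$ ($r = \left(-5\right) \frac{1}{11} = - \frac{5}{11} \approx -0.45455$)
$J{\left(Z \right)} = Z^{2}$ ($J{\left(Z \right)} = Z^{2} + 0 = Z^{2}$)
$y{\left(a \right)} = 4 + a + a^{2}$ ($y{\left(a \right)} = 4 + \left(a + a a\right) = 4 + \left(a + a^{2}\right) = 4 + a + a^{2}$)
$\left(r + y{\left(J{\left(I \right)} \right)}\right)^{2} = \left(- \frac{5}{11} + \left(4 + \left(-4\right)^{2} + \left(\left(-4\right)^{2}\right)^{2}\right)\right)^{2} = \left(- \frac{5}{11} + \left(4 + 16 + 16^{2}\right)\right)^{2} = \left(- \frac{5}{11} + \left(4 + 16 + 256\right)\right)^{2} = \left(- \frac{5}{11} + 276\right)^{2} = \left(\frac{3031}{11}\right)^{2} = \frac{9186961}{121}$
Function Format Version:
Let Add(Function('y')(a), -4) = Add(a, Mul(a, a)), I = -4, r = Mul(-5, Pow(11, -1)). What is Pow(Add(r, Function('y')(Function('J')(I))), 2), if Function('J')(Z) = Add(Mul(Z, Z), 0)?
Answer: Rational(9186961, 121) ≈ 75925.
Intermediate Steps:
r = Rational(-5, 11) (r = Mul(-5, Rational(1, 11)) = Rational(-5, 11) ≈ -0.45455)
Function('J')(Z) = Pow(Z, 2) (Function('J')(Z) = Add(Pow(Z, 2), 0) = Pow(Z, 2))
Function('y')(a) = Add(4, a, Pow(a, 2)) (Function('y')(a) = Add(4, Add(a, Mul(a, a))) = Add(4, Add(a, Pow(a, 2))) = Add(4, a, Pow(a, 2)))
Pow(Add(r, Function('y')(Function('J')(I))), 2) = Pow(Add(Rational(-5, 11), Add(4, Pow(-4, 2), Pow(Pow(-4, 2), 2))), 2) = Pow(Add(Rational(-5, 11), Add(4, 16, Pow(16, 2))), 2) = Pow(Add(Rational(-5, 11), Add(4, 16, 256)), 2) = Pow(Add(Rational(-5, 11), 276), 2) = Pow(Rational(3031, 11), 2) = Rational(9186961, 121)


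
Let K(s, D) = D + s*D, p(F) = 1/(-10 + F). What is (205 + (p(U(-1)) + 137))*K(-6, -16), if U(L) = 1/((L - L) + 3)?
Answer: 793200/29 ≈ 27352.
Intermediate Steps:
U(L) = 1/3 (U(L) = 1/(0 + 3) = 1/3)
K(s, D) = D + D*s
(205 + (p(U(-1)) + 137))*K(-6, -16) = (205 + (1/(-10 + 1/3) + 137))*(-16*(1 - 6)) = (205 + (1/(-29/3) + 137))*(-16*(-5)) = (205 + (-3/29 + 137))*80 = (205 + 3970/29)*80 = (9915/29)*80 = 793200/29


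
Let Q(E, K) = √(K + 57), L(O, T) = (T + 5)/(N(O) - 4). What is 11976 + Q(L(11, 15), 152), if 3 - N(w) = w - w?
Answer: 11976 + √209 ≈ 11990.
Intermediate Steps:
N(w) = 3 (N(w) = 3 - (w - w) = 3 - 1*0 = 3 + 0 = 3)
L(O, T) = -5 - T (L(O, T) = (T + 5)/(3 - 4) = (5 + T)/(-1) = (5 + T)*(-1) = -5 - T)
Q(E, K) = √(57 + K)
11976 + Q(L(11, 15), 152) = 11976 + √(57 + 152) = 11976 + √209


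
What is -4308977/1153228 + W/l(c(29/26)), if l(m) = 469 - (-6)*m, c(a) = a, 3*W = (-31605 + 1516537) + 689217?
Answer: 8128705849333/5348671464 ≈ 1519.8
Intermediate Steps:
W = 2174149/3 (W = ((-31605 + 1516537) + 689217)/3 = (1484932 + 689217)/3 = (1/3)*2174149 = 2174149/3 ≈ 7.2472e+5)
l(m) = 469 + 6*m
-4308977/1153228 + W/l(c(29/26)) = -4308977/1153228 + 2174149/(3*(469 + 6*(29/26))) = -4308977/1153228 + 2174149/(3*(469 + 87/13)) = -4308977/1153228 + 2174149/(3*(6184/13)) = -4308977/1153228 + (2174149/3)*(13/6184) = -4308977/1153228 + 28263937/18552 = 8128705849333/5348671464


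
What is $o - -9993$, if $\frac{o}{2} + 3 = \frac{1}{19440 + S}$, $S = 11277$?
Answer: $\frac{306770681}{30717} \approx 9987.0$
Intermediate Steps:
$o = - \frac{184300}{30717}$ ($o = -6 + \frac{2}{19440 + 11277} = -6 + \frac{2}{30717} = - \frac{184300}{30717} \approx -5.9999$)
$o - -9993 = - \frac{184300}{30717} - -9993 = - \frac{184300}{30717} + 9993 = \frac{306770681}{30717}$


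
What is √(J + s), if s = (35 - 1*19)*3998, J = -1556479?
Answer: I*√1492511 ≈ 1221.7*I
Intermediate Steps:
s = 63968 (s = (35 - 19)*3998 = 16*3998 = 63968)
√(J + s) = √(-1556479 + 63968) = √(-1492511) = I*√1492511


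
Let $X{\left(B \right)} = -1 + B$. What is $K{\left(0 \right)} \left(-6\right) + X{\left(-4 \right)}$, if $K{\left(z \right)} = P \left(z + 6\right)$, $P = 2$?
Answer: $-77$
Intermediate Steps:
$K{\left(z \right)} = 12 + 2 z$ ($K{\left(z \right)} = 2 \left(z + 6\right) = 2 \left(6 + z\right) = 12 + 2 z$)
$K{\left(0 \right)} \left(-6\right) + X{\left(-4 \right)} = \left(12 + 2 \cdot 0\right) \left(-6\right) - 5 = \left(12 + 0\right) \left(-6\right) - 5 = 12 \left(-6\right) - 5 = -72 - 5 = -77$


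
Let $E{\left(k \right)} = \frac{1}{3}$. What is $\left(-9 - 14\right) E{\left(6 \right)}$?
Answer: $- \frac{23}{3} \approx -7.6667$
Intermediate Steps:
$E{\left(k \right)} = \frac{1}{3}$
$\left(-9 - 14\right) E{\left(6 \right)} = \left(-9 - 14\right) \frac{1}{3} = \left(-23\right) \frac{1}{3} = - \frac{23}{3}$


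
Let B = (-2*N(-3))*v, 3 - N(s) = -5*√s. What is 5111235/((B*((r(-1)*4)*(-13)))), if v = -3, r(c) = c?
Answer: 1703745/2912 - 2839575*I*√3/2912 ≈ 585.08 - 1689.0*I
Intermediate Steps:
N(s) = 3 + 5*√s (N(s) = 3 - (-5)*√s = 3 + 5*√s)
B = 18 + 30*I*√3 (B = -2*(3 + 5*√(-3))*(-3) = -2*(3 + 5*(I*√3))*(-3) = -2*(3 + 5*I*√3)*(-3) = (-6 - 10*I*√3)*(-3) = 18 + 30*I*√3 ≈ 18.0 + 51.962*I)
5111235/((B*((r(-1)*4)*(-13)))) = 5111235/(((18 + 30*I*√3)*(-1*4*(-13)))) = 5111235/(((18 + 30*I*√3)*(-4*(-13)))) = 5111235/(((18 + 30*I*√3)*52)) = 5111235/(936 + 1560*I*√3)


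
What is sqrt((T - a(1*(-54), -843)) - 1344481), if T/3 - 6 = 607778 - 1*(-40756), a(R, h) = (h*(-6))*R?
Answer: sqrt(874271) ≈ 935.02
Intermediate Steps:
a(R, h) = -6*R*h (a(R, h) = (-6*h)*R = -6*R*h)
T = 1945620 (T = 18 + 3*(607778 - 1*(-40756)) = 18 + 3*(607778 + 40756) = 18 + 3*648534 = 18 + 1945602 = 1945620)
sqrt((T - a(1*(-54), -843)) - 1344481) = sqrt((1945620 - (-6)*1*(-54)*(-843)) - 1344481) = sqrt((1945620 - (-6)*(-54)*(-843)) - 1344481) = sqrt((1945620 - 1*(-273132)) - 1344481) = sqrt((1945620 + 273132) - 1344481) = sqrt(2218752 - 1344481) = sqrt(874271)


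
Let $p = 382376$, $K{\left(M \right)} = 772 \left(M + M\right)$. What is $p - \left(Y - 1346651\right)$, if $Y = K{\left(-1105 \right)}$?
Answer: $3435147$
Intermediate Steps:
$K{\left(M \right)} = 1544 M$ ($K{\left(M \right)} = 772 \cdot 2 M = 1544 M$)
$Y = -1706120$ ($Y = 1544 \left(-1105\right) = -1706120$)
$p - \left(Y - 1346651\right) = 382376 - \left(-1706120 - 1346651\right) = 382376 - -3052771 = 382376 + 3052771 = 3435147$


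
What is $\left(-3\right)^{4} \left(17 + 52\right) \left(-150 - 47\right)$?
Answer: $-1101033$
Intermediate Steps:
$\left(-3\right)^{4} \left(17 + 52\right) \left(-150 - 47\right) = 81 \cdot 69 \left(-197\right) = 81 \left(-13593\right) = -1101033$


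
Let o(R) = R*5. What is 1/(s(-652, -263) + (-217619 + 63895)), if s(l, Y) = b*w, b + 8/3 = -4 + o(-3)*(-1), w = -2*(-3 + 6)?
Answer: -1/153774 ≈ -6.5030e-6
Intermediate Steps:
o(R) = 5*R
w = -6 (w = -2*3 = -6)
b = 25/3 (b = -8/3 + (-4 + (5*(-3))*(-1)) = -8/3 + (-4 - 15*(-1)) = -8/3 + (-4 + 15) = -8/3 + 11 = 25/3 ≈ 8.3333)
s(l, Y) = -50 (s(l, Y) = (25/3)*(-6) = -50)
1/(s(-652, -263) + (-217619 + 63895)) = 1/(-50 + (-217619 + 63895)) = 1/(-50 - 153724) = 1/(-153774) = -1/153774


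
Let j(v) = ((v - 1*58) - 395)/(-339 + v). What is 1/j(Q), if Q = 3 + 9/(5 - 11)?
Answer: 225/301 ≈ 0.74751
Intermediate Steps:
Q = 3/2 (Q = 3 + 9/(-6) = 3 - ⅙*9 = 3 - 3/2 = 3/2 ≈ 1.5000)
j(v) = (-453 + v)/(-339 + v) (j(v) = ((v - 58) - 395)/(-339 + v) = ((-58 + v) - 395)/(-339 + v) = (-453 + v)/(-339 + v))
1/j(Q) = 1/((-453 + 3/2)/(-339 + 3/2)) = 1/(-903/2/(-675/2)) = 1/(-2/675*(-903/2)) = 1/(301/225) = 225/301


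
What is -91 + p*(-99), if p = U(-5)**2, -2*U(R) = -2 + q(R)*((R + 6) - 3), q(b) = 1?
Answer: -487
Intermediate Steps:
U(R) = -1/2 - R/2 (U(R) = -(-2 + 1*((R + 6) - 3))/2 = -(-2 + 1*((6 + R) - 3))/2 = -(-2 + 1*(3 + R))/2 = -(-2 + (3 + R))/2 = -(1 + R)/2 = -1/2 - R/2)
p = 4 (p = (-1/2 - 1/2*(-5))**2 = (-1/2 + 5/2)**2 = 2**2 = 4)
-91 + p*(-99) = -91 + 4*(-99) = -91 - 396 = -487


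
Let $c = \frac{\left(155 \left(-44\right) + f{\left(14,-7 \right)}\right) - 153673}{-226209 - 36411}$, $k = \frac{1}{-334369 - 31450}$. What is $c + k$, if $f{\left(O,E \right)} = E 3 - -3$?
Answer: $\frac{58717710889}{96071385780} \approx 0.61119$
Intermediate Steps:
$f{\left(O,E \right)} = 3 + 3 E$ ($f{\left(O,E \right)} = 3 E + 3 = 3 + 3 E$)
$k = - \frac{1}{365819}$ ($k = \frac{1}{-365819} = - \frac{1}{365819} \approx -2.7336 \cdot 10^{-6}$)
$c = \frac{160511}{262620}$ ($c = \frac{\left(155 \left(-44\right) + \left(3 + 3 \left(-7\right)\right)\right) - 153673}{-226209 - 36411} = \frac{\left(-6820 + \left(3 - 21\right)\right) - 153673}{-262620} = \left(\left(-6820 - 18\right) - 153673\right) \left(- \frac{1}{262620}\right) = \left(-6838 - 153673\right) \left(- \frac{1}{262620}\right) = \left(-160511\right) \left(- \frac{1}{262620}\right) = \frac{160511}{262620} \approx 0.61119$)
$c + k = \frac{160511}{262620} - \frac{1}{365819} = \frac{58717710889}{96071385780}$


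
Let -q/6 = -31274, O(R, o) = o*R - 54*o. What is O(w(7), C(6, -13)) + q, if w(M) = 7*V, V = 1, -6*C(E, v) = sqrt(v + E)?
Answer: 187644 + 47*I*sqrt(7)/6 ≈ 1.8764e+5 + 20.725*I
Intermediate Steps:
C(E, v) = -sqrt(E + v)/6 (C(E, v) = -sqrt(v + E)/6 = -sqrt(E + v)/6)
w(M) = 7 (w(M) = 7*1 = 7)
O(R, o) = -54*o + R*o (O(R, o) = R*o - 54*o = -54*o + R*o)
q = 187644 (q = -6*(-31274) = 187644)
O(w(7), C(6, -13)) + q = (-sqrt(6 - 13)/6)*(-54 + 7) + 187644 = -I*sqrt(7)/6*(-47) + 187644 = 47*I*sqrt(7)/6 + 187644 = 187644 + 47*I*sqrt(7)/6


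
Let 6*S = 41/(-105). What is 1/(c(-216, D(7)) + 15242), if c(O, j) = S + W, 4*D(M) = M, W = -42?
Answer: 630/9575959 ≈ 6.5790e-5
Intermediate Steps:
S = -41/630 (S = (41/(-105))/6 = (41*(-1/105))/6 = (⅙)*(-41/105) = -41/630 ≈ -0.065079)
D(M) = M/4
c(O, j) = -26501/630 (c(O, j) = -41/630 - 42 = -26501/630)
1/(c(-216, D(7)) + 15242) = 1/(-26501/630 + 15242) = 1/(9575959/630) = 630/9575959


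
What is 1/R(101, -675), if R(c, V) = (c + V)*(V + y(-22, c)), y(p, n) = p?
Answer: 1/400078 ≈ 2.4995e-6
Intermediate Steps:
R(c, V) = (-22 + V)*(V + c) (R(c, V) = (c + V)*(V - 22) = (V + c)*(-22 + V) = (-22 + V)*(V + c))
1/R(101, -675) = 1/((-675)² - 22*(-675) - 22*101 - 675*101) = 1/(455625 + 14850 - 2222 - 68175) = 1/400078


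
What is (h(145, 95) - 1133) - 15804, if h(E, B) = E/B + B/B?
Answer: -321755/19 ≈ -16934.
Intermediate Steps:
h(E, B) = 1 + E/B (h(E, B) = E/B + 1 = 1 + E/B)
(h(145, 95) - 1133) - 15804 = ((95 + 145)/95 - 1133) - 15804 = ((1/95)*240 - 1133) - 15804 = (48/19 - 1133) - 15804 = -21479/19 - 15804 = -321755/19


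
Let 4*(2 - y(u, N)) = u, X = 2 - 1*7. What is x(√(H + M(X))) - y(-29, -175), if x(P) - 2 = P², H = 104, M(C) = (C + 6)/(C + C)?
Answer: 1933/20 ≈ 96.650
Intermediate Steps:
X = -5 (X = 2 - 7 = -5)
y(u, N) = 2 - u/4
M(C) = (6 + C)/(2*C) (M(C) = (6 + C)/((2*C)) = (6 + C)*(1/(2*C)) = (6 + C)/(2*C))
x(P) = 2 + P²
x(√(H + M(X))) - y(-29, -175) = (2 + (√(104 + (½)*(6 - 5)/(-5)))²) - (2 - ¼*(-29)) = (2 + (√(104 + (½)*(-⅕)*1))²) - (2 + 29/4) = (2 + (√(104 - ⅒))²) - 1*37/4 = (2 + (√(1039/10))²) - 37/4 = (2 + (√10390/10)²) - 37/4 = (2 + 1039/10) - 37/4 = 1059/10 - 37/4 = 1933/20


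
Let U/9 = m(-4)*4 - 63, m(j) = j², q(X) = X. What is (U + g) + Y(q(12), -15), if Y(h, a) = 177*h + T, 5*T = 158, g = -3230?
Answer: -5327/5 ≈ -1065.4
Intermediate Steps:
T = 158/5 (T = (⅕)*158 = 158/5 ≈ 31.600)
U = 9 (U = 9*((-4)²*4 - 63) = 9*(16*4 - 63) = 9*(64 - 63) = 9*1 = 9)
Y(h, a) = 158/5 + 177*h (Y(h, a) = 177*h + 158/5 = 158/5 + 177*h)
(U + g) + Y(q(12), -15) = (9 - 3230) + (158/5 + 177*12) = -3221 + (158/5 + 2124) = -3221 + 10778/5 = -5327/5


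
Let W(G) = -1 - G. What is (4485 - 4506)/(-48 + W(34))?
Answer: 21/83 ≈ 0.25301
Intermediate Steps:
(4485 - 4506)/(-48 + W(34)) = (4485 - 4506)/(-48 + (-1 - 1*34)) = -21/(-48 + (-1 - 34)) = -21/(-48 - 35) = -21/(-83) = -21*(-1/83) = 21/83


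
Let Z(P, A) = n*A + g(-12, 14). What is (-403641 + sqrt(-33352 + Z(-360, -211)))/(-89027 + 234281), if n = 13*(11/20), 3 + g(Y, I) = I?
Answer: -3129/1126 + I*sqrt(3484965)/1452540 ≈ -2.7789 + 0.0012852*I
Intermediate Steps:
g(Y, I) = -3 + I
n = 143/20 (n = 13*(11*(1/20)) = 13*(11/20) = 143/20 ≈ 7.1500)
Z(P, A) = 11 + 143*A/20 (Z(P, A) = 143*A/20 + (-3 + 14) = 143*A/20 + 11 = 11 + 143*A/20)
(-403641 + sqrt(-33352 + Z(-360, -211)))/(-89027 + 234281) = (-403641 + sqrt(-33352 + (11 + (143/20)*(-211))))/(-89027 + 234281) = (-403641 + sqrt(-33352 + (11 - 30173/20)))/145254 = (-403641 + sqrt(-33352 - 29953/20))*(1/145254) = (-403641 + sqrt(-696993/20))*(1/145254) = (-403641 + I*sqrt(3484965)/10)*(1/145254) = -3129/1126 + I*sqrt(3484965)/1452540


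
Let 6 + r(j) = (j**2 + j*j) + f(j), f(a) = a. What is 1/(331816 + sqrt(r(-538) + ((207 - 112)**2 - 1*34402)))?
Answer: 331816/110101304889 - sqrt(552967)/110101304889 ≈ 3.0070e-6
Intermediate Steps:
r(j) = -6 + j + 2*j**2 (r(j) = -6 + ((j**2 + j*j) + j) = -6 + ((j**2 + j**2) + j) = -6 + (2*j**2 + j) = -6 + (j + 2*j**2) = -6 + j + 2*j**2)
1/(331816 + sqrt(r(-538) + ((207 - 112)**2 - 1*34402))) = 1/(331816 + sqrt((-6 - 538 + 2*(-538)**2) + ((207 - 112)**2 - 1*34402))) = 1/(331816 + sqrt((-6 - 538 + 2*289444) + (95**2 - 34402))) = 1/(331816 + sqrt((-6 - 538 + 578888) + (9025 - 34402))) = 1/(331816 + sqrt(578344 - 25377)) = 1/(331816 + sqrt(552967))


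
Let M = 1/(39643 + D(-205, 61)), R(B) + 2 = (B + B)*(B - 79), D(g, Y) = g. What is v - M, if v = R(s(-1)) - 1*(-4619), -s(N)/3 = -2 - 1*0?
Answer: 147537557/39438 ≈ 3741.0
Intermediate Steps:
s(N) = 6 (s(N) = -3*(-2 - 1*0) = -3*(-2 + 0) = -3*(-2) = 6)
R(B) = -2 + 2*B*(-79 + B) (R(B) = -2 + (B + B)*(B - 79) = -2 + (2*B)*(-79 + B) = -2 + 2*B*(-79 + B))
M = 1/39438 (M = 1/(39643 - 205) = 1/39438 ≈ 2.5356e-5)
v = 3741 (v = (-2 - 158*6 + 2*6²) - 1*(-4619) = (-2 - 948 + 2*36) + 4619 = (-2 - 948 + 72) + 4619 = -878 + 4619 = 3741)
v - M = 3741 - 1*1/39438 = 3741 - 1/39438 = 147537557/39438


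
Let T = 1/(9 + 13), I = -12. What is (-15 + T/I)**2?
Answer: 15689521/69696 ≈ 225.11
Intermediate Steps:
T = 1/22 ≈ 0.045455
(-15 + T/I)**2 = (-15 + (1/22)/(-12))**2 = (-15 + (1/22)*(-1/12))**2 = (-15 - 1/264)**2 = (-3961/264)**2 = 15689521/69696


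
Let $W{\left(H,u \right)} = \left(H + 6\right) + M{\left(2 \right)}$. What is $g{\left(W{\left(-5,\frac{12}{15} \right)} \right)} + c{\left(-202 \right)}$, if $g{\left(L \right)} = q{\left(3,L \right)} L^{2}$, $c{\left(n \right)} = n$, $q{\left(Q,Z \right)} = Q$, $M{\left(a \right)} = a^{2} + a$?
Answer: $-55$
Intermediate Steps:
$M{\left(a \right)} = a + a^{2}$
$W{\left(H,u \right)} = 12 + H$ ($W{\left(H,u \right)} = \left(H + 6\right) + 2 \left(1 + 2\right) = \left(6 + H\right) + 2 \cdot 3 = \left(6 + H\right) + 6 = 12 + H$)
$g{\left(L \right)} = 3 L^{2}$
$g{\left(W{\left(-5,\frac{12}{15} \right)} \right)} + c{\left(-202 \right)} = 3 \left(12 - 5\right)^{2} - 202 = 3 \cdot 7^{2} - 202 = 3 \cdot 49 - 202 = 147 - 202 = -55$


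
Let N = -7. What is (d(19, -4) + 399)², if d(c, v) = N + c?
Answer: 168921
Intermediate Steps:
d(c, v) = -7 + c
(d(19, -4) + 399)² = ((-7 + 19) + 399)² = (12 + 399)² = 411² = 168921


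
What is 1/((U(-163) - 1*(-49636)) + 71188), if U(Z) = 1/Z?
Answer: 163/19694311 ≈ 8.2765e-6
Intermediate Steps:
1/((U(-163) - 1*(-49636)) + 71188) = 1/((1/(-163) - 1*(-49636)) + 71188) = 1/((-1/163 + 49636) + 71188) = 1/(8090667/163 + 71188) = 1/(19694311/163) = 163/19694311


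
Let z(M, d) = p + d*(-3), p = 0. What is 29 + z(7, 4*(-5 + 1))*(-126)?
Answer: -6019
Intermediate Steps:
z(M, d) = -3*d (z(M, d) = 0 + d*(-3) = 0 - 3*d = -3*d)
29 + z(7, 4*(-5 + 1))*(-126) = 29 - 12*(-5 + 1)*(-126) = 29 - 12*(-4)*(-126) = 29 - 3*(-16)*(-126) = 29 + 48*(-126) = 29 - 6048 = -6019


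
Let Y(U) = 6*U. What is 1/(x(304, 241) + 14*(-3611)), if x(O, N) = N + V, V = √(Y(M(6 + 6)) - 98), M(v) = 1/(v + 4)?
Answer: -402504/20251184533 - 2*I*√1562/20251184533 ≈ -1.9876e-5 - 3.9032e-9*I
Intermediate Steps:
M(v) = 1/(4 + v)
V = I*√1562/4 (V = √(6/(4 + (6 + 6)) - 98) = √(6/(4 + 12) - 98) = √(6/16 - 98) = √(6*(1/16) - 98) = √(3/8 - 98) = √(-781/8) = I*√1562/4 ≈ 9.8805*I)
x(O, N) = N + I*√1562/4
1/(x(304, 241) + 14*(-3611)) = 1/((241 + I*√1562/4) + 14*(-3611)) = 1/((241 + I*√1562/4) - 50554) = 1/(-50313 + I*√1562/4)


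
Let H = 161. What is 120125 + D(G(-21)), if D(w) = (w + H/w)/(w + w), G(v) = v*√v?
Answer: 158926025/1323 ≈ 1.2013e+5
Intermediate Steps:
G(v) = v^(3/2)
D(w) = (w + 161/w)/(2*w) (D(w) = (w + 161/w)/(w + w) = (w + 161/w)/((2*w)) = (w + 161/w)*(1/(2*w)) = (w + 161/w)/(2*w))
120125 + D(G(-21)) = 120125 + (161 + ((-21)^(3/2))²)/(2*((-21)^(3/2))²) = 120125 + (161 + (-21*I*√21)²)/(2*(-21*I*√21)²) = 120125 + (½)*(-1/9261)*(161 - 9261) = 120125 + (½)*(-1/9261)*(-9100) = 120125 + 650/1323 = 158926025/1323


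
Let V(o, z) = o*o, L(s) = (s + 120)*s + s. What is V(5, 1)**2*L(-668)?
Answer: 228372500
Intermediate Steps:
L(s) = s + s*(120 + s) (L(s) = (120 + s)*s + s = s*(120 + s) + s = s + s*(120 + s))
V(o, z) = o**2
V(5, 1)**2*L(-668) = (5**2)**2*(-668*(121 - 668)) = 25**2*(-668*(-547)) = 625*365396 = 228372500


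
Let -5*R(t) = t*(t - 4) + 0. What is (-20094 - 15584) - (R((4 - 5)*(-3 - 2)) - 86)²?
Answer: -43247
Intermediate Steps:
R(t) = -t*(-4 + t)/5 (R(t) = -(t*(t - 4) + 0)/5 = -(t*(-4 + t) + 0)/5 = -t*(-4 + t)/5)
(-20094 - 15584) - (R((4 - 5)*(-3 - 2)) - 86)² = (-20094 - 15584) - (((4 - 5)*(-3 - 2))*(4 - (4 - 5)*(-3 - 2))/5 - 86)² = -35678 - ((-1*(-5))*(4 - (-1)*(-5))/5 - 86)² = -35678 - ((⅕)*5*(4 - 1*5) - 86)² = -35678 - ((⅕)*5*(4 - 5) - 86)² = -35678 - ((⅕)*5*(-1) - 86)² = -35678 - (-1 - 86)² = -35678 - 1*(-87)² = -35678 - 1*7569 = -35678 - 7569 = -43247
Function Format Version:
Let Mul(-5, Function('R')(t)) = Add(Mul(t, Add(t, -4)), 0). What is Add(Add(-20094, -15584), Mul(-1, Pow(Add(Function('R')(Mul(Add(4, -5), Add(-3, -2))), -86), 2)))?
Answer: -43247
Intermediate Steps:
Function('R')(t) = Mul(Rational(-1, 5), t, Add(-4, t)) (Function('R')(t) = Mul(Rational(-1, 5), Add(Mul(t, Add(t, -4)), 0)) = Mul(Rational(-1, 5), Add(Mul(t, Add(-4, t)), 0)) = Mul(Rational(-1, 5), Mul(t, Add(-4, t))) = Mul(Rational(-1, 5), t, Add(-4, t)))
Add(Add(-20094, -15584), Mul(-1, Pow(Add(Function('R')(Mul(Add(4, -5), Add(-3, -2))), -86), 2))) = Add(Add(-20094, -15584), Mul(-1, Pow(Add(Mul(Rational(1, 5), Mul(Add(4, -5), Add(-3, -2)), Add(4, Mul(-1, Mul(Add(4, -5), Add(-3, -2))))), -86), 2))) = Add(-35678, Mul(-1, Pow(Add(Mul(Rational(1, 5), Mul(-1, -5), Add(4, Mul(-1, Mul(-1, -5)))), -86), 2))) = Add(-35678, Mul(-1, Pow(Add(Mul(Rational(1, 5), 5, Add(4, Mul(-1, 5))), -86), 2))) = Add(-35678, Mul(-1, Pow(Add(Mul(Rational(1, 5), 5, Add(4, -5)), -86), 2))) = Add(-35678, Mul(-1, Pow(Add(Mul(Rational(1, 5), 5, -1), -86), 2))) = Add(-35678, Mul(-1, Pow(Add(-1, -86), 2))) = Add(-35678, Mul(-1, Pow(-87, 2))) = Add(-35678, Mul(-1, 7569)) = Add(-35678, -7569) = -43247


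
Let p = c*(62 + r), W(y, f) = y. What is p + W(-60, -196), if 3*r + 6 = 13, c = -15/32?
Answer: -2885/32 ≈ -90.156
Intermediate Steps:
c = -15/32 (c = -15*1/32 = -15/32 ≈ -0.46875)
r = 7/3 (r = -2 + (1/3)*13 = -2 + 13/3 = 7/3 ≈ 2.3333)
p = -965/32 (p = -15*(62 + 7/3)/32 = -15/32*193/3 = -965/32 ≈ -30.156)
p + W(-60, -196) = -965/32 - 60 = -2885/32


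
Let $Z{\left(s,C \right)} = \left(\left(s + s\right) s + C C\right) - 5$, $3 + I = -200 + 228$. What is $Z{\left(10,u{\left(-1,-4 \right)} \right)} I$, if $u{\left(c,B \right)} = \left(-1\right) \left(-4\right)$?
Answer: $5275$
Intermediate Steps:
$u{\left(c,B \right)} = 4$
$I = 25$ ($I = -3 + \left(-200 + 228\right) = -3 + 28 = 25$)
$Z{\left(s,C \right)} = -5 + C^{2} + 2 s^{2}$ ($Z{\left(s,C \right)} = \left(2 s s + C^{2}\right) - 5 = \left(2 s^{2} + C^{2}\right) - 5 = \left(C^{2} + 2 s^{2}\right) - 5 = -5 + C^{2} + 2 s^{2}$)
$Z{\left(10,u{\left(-1,-4 \right)} \right)} I = \left(-5 + 4^{2} + 2 \cdot 10^{2}\right) 25 = \left(-5 + 16 + 2 \cdot 100\right) 25 = \left(-5 + 16 + 200\right) 25 = 211 \cdot 25 = 5275$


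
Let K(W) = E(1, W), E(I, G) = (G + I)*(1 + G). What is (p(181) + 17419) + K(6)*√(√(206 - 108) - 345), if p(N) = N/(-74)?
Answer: 1288825/74 + 49*√(-345 + 7*√2) ≈ 17417.0 + 896.98*I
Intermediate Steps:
E(I, G) = (1 + G)*(G + I)
K(W) = 1 + W² + 2*W (K(W) = W + 1 + W² + W*1 = W + 1 + W² + W = 1 + W² + 2*W)
p(N) = -N/74 (p(N) = N*(-1/74) = -N/74)
(p(181) + 17419) + K(6)*√(√(206 - 108) - 345) = (-1/74*181 + 17419) + (1 + 6² + 2*6)*√(√(206 - 108) - 345) = (-181/74 + 17419) + (1 + 36 + 12)*√(√98 - 345) = 1288825/74 + 49*√(7*√2 - 345) = 1288825/74 + 49*√(-345 + 7*√2)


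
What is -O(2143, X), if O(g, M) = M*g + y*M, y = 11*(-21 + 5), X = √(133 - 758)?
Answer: -49175*I ≈ -49175.0*I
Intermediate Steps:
X = 25*I (X = √(-625) = 25*I ≈ 25.0*I)
y = -176 (y = 11*(-16) = -176)
O(g, M) = -176*M + M*g (O(g, M) = M*g - 176*M = -176*M + M*g)
-O(2143, X) = -25*I*(-176 + 2143) = -25*I*1967 = -49175*I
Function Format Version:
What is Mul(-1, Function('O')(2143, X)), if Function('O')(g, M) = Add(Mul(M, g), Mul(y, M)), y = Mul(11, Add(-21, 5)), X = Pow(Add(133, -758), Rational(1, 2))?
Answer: Mul(-49175, I) ≈ Mul(-49175., I)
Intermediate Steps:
X = Mul(25, I) (X = Pow(-625, Rational(1, 2)) = Mul(25, I) ≈ Mul(25.000, I))
y = -176 (y = Mul(11, -16) = -176)
Function('O')(g, M) = Add(Mul(-176, M), Mul(M, g)) (Function('O')(g, M) = Add(Mul(M, g), Mul(-176, M)) = Add(Mul(-176, M), Mul(M, g)))
Mul(-1, Function('O')(2143, X)) = Mul(-1, Mul(Mul(25, I), Add(-176, 2143))) = Mul(-1, Mul(Mul(25, I), 1967)) = Mul(-1, Mul(49175, I)) = Mul(-49175, I)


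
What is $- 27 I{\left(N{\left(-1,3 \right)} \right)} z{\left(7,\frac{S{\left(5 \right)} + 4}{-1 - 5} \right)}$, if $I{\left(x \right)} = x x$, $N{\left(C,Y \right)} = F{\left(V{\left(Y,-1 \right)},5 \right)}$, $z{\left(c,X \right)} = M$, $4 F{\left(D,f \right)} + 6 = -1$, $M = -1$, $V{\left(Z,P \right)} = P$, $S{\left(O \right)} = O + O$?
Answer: $\frac{1323}{16} \approx 82.688$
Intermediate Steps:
$S{\left(O \right)} = 2 O$
$F{\left(D,f \right)} = - \frac{7}{4}$ ($F{\left(D,f \right)} = - \frac{3}{2} + \frac{1}{4} \left(-1\right) = - \frac{3}{2} - \frac{1}{4} = - \frac{7}{4}$)
$z{\left(c,X \right)} = -1$
$N{\left(C,Y \right)} = - \frac{7}{4}$
$I{\left(x \right)} = x^{2}$
$- 27 I{\left(N{\left(-1,3 \right)} \right)} z{\left(7,\frac{S{\left(5 \right)} + 4}{-1 - 5} \right)} = - 27 \left(- \frac{7}{4}\right)^{2} \left(-1\right) = \left(-27\right) \frac{49}{16} \left(-1\right) = \left(- \frac{1323}{16}\right) \left(-1\right) = \frac{1323}{16}$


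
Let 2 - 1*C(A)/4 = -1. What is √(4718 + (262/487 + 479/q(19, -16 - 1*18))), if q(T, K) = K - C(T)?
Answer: √2362770638830/22402 ≈ 68.616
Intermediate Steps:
C(A) = 12 (C(A) = 8 - 4*(-1) = 8 + 4 = 12)
q(T, K) = -12 + K (q(T, K) = K - 1*12 = K - 12 = -12 + K)
√(4718 + (262/487 + 479/q(19, -16 - 1*18))) = √(4718 + (262/487 + 479/(-12 + (-16 - 1*18)))) = √(4718 + (262*(1/487) + 479/(-12 + (-16 - 18)))) = √(4718 + (262/487 + 479/(-12 - 34))) = √(4718 + (262/487 + 479/(-46))) = √(4718 + (262/487 + 479*(-1/46))) = √(4718 + (262/487 - 479/46)) = √(4718 - 221221/22402) = √(105471415/22402) = √2362770638830/22402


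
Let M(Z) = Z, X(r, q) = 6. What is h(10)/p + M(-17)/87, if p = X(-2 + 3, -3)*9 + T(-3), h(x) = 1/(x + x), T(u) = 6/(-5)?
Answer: -1985/10208 ≈ -0.19446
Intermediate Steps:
T(u) = -6/5 (T(u) = 6*(-⅕) = -6/5)
h(x) = 1/(2*x)
p = 264/5 (p = 6*9 - 6/5 = 54 - 6/5 = 264/5 ≈ 52.800)
h(10)/p + M(-17)/87 = ((½)/10)/(264/5) - 17/87 = ((½)*(⅒))*(5/264) - 17*1/87 = (1/20)*(5/264) - 17/87 = 1/1056 - 17/87 = -1985/10208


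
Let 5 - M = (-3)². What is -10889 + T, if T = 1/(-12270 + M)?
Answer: -133651587/12274 ≈ -10889.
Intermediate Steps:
M = -4 (M = 5 - 1*(-3)² = 5 - 1*9 = 5 - 9 = -4)
T = -1/12274 (T = 1/(-12270 - 4) = 1/(-12274) = -1/12274 ≈ -8.1473e-5)
-10889 + T = -10889 - 1/12274 = -133651587/12274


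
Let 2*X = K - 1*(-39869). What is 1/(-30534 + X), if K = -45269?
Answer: -1/33234 ≈ -3.0090e-5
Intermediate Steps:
X = -2700 (X = (-45269 - 1*(-39869))/2 = (-45269 + 39869)/2 = (1/2)*(-5400) = -2700)
1/(-30534 + X) = 1/(-30534 - 2700) = 1/(-33234) = -1/33234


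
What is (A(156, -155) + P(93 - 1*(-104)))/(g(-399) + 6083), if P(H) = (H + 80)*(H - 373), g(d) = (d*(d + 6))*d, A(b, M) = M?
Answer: 48907/62559910 ≈ 0.00078176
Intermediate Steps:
g(d) = d**2*(6 + d) (g(d) = (d*(6 + d))*d = d**2*(6 + d))
P(H) = (-373 + H)*(80 + H) (P(H) = (80 + H)*(-373 + H) = (-373 + H)*(80 + H))
(A(156, -155) + P(93 - 1*(-104)))/(g(-399) + 6083) = (-155 + (-29840 + (93 - 1*(-104))**2 - 293*(93 - 1*(-104))))/((-399)**2*(6 - 399) + 6083) = (-155 + (-29840 + (93 + 104)**2 - 293*(93 + 104)))/(159201*(-393) + 6083) = (-155 + (-29840 + 197**2 - 293*197))/(-62565993 + 6083) = (-155 + (-29840 + 38809 - 57721))/(-62559910) = (-155 - 48752)*(-1/62559910) = -48907*(-1/62559910) = 48907/62559910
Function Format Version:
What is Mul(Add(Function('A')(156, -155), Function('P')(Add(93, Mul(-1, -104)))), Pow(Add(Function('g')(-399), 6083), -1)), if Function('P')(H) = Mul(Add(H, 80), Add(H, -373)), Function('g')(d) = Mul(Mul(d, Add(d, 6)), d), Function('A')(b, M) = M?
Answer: Rational(48907, 62559910) ≈ 0.00078176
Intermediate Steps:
Function('g')(d) = Mul(Pow(d, 2), Add(6, d)) (Function('g')(d) = Mul(Mul(d, Add(6, d)), d) = Mul(Pow(d, 2), Add(6, d)))
Function('P')(H) = Mul(Add(-373, H), Add(80, H)) (Function('P')(H) = Mul(Add(80, H), Add(-373, H)) = Mul(Add(-373, H), Add(80, H)))
Mul(Add(Function('A')(156, -155), Function('P')(Add(93, Mul(-1, -104)))), Pow(Add(Function('g')(-399), 6083), -1)) = Mul(Add(-155, Add(-29840, Pow(Add(93, Mul(-1, -104)), 2), Mul(-293, Add(93, Mul(-1, -104))))), Pow(Add(Mul(Pow(-399, 2), Add(6, -399)), 6083), -1)) = Mul(Add(-155, Add(-29840, Pow(Add(93, 104), 2), Mul(-293, Add(93, 104)))), Pow(Add(Mul(159201, -393), 6083), -1)) = Mul(Add(-155, Add(-29840, Pow(197, 2), Mul(-293, 197))), Pow(Add(-62565993, 6083), -1)) = Mul(Add(-155, Add(-29840, 38809, -57721)), Pow(-62559910, -1)) = Mul(Add(-155, -48752), Rational(-1, 62559910)) = Mul(-48907, Rational(-1, 62559910)) = Rational(48907, 62559910)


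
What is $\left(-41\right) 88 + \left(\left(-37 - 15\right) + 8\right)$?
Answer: $-3652$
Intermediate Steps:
$\left(-41\right) 88 + \left(\left(-37 - 15\right) + 8\right) = -3608 + \left(-52 + 8\right) = -3608 - 44 = -3652$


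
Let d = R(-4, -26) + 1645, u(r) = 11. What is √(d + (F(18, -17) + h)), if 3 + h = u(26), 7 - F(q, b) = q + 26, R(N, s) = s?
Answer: √1590 ≈ 39.875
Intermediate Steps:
F(q, b) = -19 - q (F(q, b) = 7 - (q + 26) = 7 - (26 + q) = 7 + (-26 - q) = -19 - q)
d = 1619 (d = -26 + 1645 = 1619)
h = 8 (h = -3 + 11 = 8)
√(d + (F(18, -17) + h)) = √(1619 + ((-19 - 1*18) + 8)) = √(1619 + ((-19 - 18) + 8)) = √(1619 + (-37 + 8)) = √(1619 - 29) = √1590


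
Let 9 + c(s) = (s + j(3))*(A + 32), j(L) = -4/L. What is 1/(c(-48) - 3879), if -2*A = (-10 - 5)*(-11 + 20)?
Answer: -3/26390 ≈ -0.00011368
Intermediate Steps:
A = 135/2 (A = -(-10 - 5)*(-11 + 20)/2 = -(-15)*9/2 = -1/2*(-135) = 135/2 ≈ 67.500)
c(s) = -425/3 + 199*s/2 (c(s) = -9 + (s - 4/3)*(135/2 + 32) = -9 + (s - 4*1/3)*(199/2) = -9 + (s - 4/3)*(199/2) = -9 + (-4/3 + s)*(199/2) = -9 + (-398/3 + 199*s/2) = -425/3 + 199*s/2)
1/(c(-48) - 3879) = 1/((-425/3 + (199/2)*(-48)) - 3879) = 1/((-425/3 - 4776) - 3879) = 1/(-14753/3 - 3879) = 1/(-26390/3) = -3/26390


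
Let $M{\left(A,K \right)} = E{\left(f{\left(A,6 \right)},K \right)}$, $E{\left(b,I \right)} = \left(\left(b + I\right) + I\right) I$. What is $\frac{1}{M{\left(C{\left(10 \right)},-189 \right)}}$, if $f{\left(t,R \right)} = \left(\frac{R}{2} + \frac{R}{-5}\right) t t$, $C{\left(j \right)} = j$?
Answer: $\frac{1}{37422} \approx 2.6722 \cdot 10^{-5}$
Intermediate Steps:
$f{\left(t,R \right)} = \frac{3 R t^{2}}{10}$ ($f{\left(t,R \right)} = \left(R \frac{1}{2} + R \left(- \frac{1}{5}\right)\right) t t = \left(\frac{R}{2} - \frac{R}{5}\right) t t = \frac{3 R}{10} t t = \frac{3 R t}{10} t = \frac{3 R t^{2}}{10}$)
$E{\left(b,I \right)} = I \left(b + 2 I\right)$ ($E{\left(b,I \right)} = \left(\left(I + b\right) + I\right) I = \left(b + 2 I\right) I = I \left(b + 2 I\right)$)
$M{\left(A,K \right)} = K \left(2 K + \frac{9 A^{2}}{5}\right)$ ($M{\left(A,K \right)} = K \left(\frac{3}{10} \cdot 6 A^{2} + 2 K\right) = K \left(\frac{9 A^{2}}{5} + 2 K\right) = K \left(2 K + \frac{9 A^{2}}{5}\right)$)
$\frac{1}{M{\left(C{\left(10 \right)},-189 \right)}} = \frac{1}{\frac{1}{5} \left(-189\right) \left(9 \cdot 10^{2} + 10 \left(-189\right)\right)} = \frac{1}{\frac{1}{5} \left(-189\right) \left(9 \cdot 100 - 1890\right)} = \frac{1}{\frac{1}{5} \left(-189\right) \left(900 - 1890\right)} = \frac{1}{\frac{1}{5} \left(-189\right) \left(-990\right)} = \frac{1}{37422}$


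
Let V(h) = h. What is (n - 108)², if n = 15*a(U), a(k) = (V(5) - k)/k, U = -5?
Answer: 19044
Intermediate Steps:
a(k) = (5 - k)/k
n = -30 (n = 15*((5 - 1*(-5))/(-5)) = 15*(-(5 + 5)/5) = 15*(-⅕*10) = 15*(-2) = -30)
(n - 108)² = (-30 - 108)² = (-138)² = 19044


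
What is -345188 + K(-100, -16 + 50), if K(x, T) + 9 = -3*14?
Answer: -345239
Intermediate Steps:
K(x, T) = -51 (K(x, T) = -9 - 3*14 = -9 - 42 = -51)
-345188 + K(-100, -16 + 50) = -345188 - 51 = -345239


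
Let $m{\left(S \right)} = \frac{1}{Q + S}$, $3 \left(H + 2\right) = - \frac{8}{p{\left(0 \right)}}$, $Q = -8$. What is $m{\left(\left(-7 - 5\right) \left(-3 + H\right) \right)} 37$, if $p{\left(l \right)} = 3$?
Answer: $\frac{111}{188} \approx 0.59043$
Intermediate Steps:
$H = - \frac{26}{9}$ ($H = -2 + \frac{\left(-8\right) \frac{1}{3}}{3} = -2 + \frac{1}{3} \left(- \frac{8}{3}\right) = -2 - \frac{8}{9} = - \frac{26}{9} \approx -2.8889$)
$m{\left(S \right)} = \frac{1}{-8 + S}$
$m{\left(\left(-7 - 5\right) \left(-3 + H\right) \right)} 37 = \frac{1}{-8 + \left(-7 - 5\right) \left(-3 - \frac{26}{9}\right)} 37 = \frac{1}{-8 - - \frac{212}{3}} \cdot 37 = \frac{1}{-8 + \frac{212}{3}} \cdot 37 = \frac{1}{\frac{188}{3}} \cdot 37 = \frac{3}{188} \cdot 37 = \frac{111}{188}$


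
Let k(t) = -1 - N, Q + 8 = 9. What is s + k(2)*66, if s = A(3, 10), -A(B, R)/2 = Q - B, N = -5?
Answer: 268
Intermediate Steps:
Q = 1 (Q = -8 + 9 = 1)
A(B, R) = -2 + 2*B (A(B, R) = -2*(1 - B) = -2 + 2*B)
k(t) = 4 (k(t) = -1 - 1*(-5) = -1 + 5 = 4)
s = 4 (s = -2 + 2*3 = -2 + 6 = 4)
s + k(2)*66 = 4 + 4*66 = 4 + 264 = 268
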